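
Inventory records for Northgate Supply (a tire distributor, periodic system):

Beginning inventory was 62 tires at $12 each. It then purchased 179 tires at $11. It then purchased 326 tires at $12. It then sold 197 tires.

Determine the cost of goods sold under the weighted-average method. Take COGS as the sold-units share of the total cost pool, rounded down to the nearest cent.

Sale 1, sell 197: 197/567 × $6,625.00 → $2,301.80
Ending inventory (cost pool remaining) = $4,323.20
Check: goods available $6,625.00 = COGS $2,301.80 + ending $4,323.20

COGS = $2,301.80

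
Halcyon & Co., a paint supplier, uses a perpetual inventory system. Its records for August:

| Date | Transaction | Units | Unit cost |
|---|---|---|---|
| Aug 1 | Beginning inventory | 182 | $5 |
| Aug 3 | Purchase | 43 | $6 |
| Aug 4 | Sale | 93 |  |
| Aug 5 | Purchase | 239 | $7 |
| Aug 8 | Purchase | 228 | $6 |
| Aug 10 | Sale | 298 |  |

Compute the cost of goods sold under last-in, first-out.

COGS = $2,366

Aug 4, 93 sold [LIFO — newest first]: 43 @ $6 + 50 @ $5 = $508
Aug 10, 298 sold [LIFO — newest first]: 228 @ $6 + 70 @ $7 = $1,858
Total COGS = $508 + $1,858 = $2,366
Ending inventory: 132 @ $5 + 169 @ $7 = $1,843
Check: goods available $4,209 = COGS $2,366 + ending $1,843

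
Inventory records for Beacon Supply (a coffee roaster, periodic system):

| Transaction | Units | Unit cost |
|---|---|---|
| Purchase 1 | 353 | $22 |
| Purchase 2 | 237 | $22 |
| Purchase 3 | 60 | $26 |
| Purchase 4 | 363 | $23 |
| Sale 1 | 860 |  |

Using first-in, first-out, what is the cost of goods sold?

COGS = $19,370

Sale 1 (860) [FIFO — oldest first]: 353 @ $22 + 237 @ $22 + 60 @ $26 + 210 @ $23 = $19,370
Ending inventory: 153 @ $23 = $3,519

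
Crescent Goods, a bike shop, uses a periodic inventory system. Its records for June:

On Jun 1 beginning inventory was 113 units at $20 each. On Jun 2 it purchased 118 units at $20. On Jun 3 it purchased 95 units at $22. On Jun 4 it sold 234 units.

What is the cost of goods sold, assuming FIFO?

Jun 4, 234 sold [FIFO — oldest first]: 113 @ $20 + 118 @ $20 + 3 @ $22 = $4,686
Ending inventory: 92 @ $22 = $2,024

COGS = $4,686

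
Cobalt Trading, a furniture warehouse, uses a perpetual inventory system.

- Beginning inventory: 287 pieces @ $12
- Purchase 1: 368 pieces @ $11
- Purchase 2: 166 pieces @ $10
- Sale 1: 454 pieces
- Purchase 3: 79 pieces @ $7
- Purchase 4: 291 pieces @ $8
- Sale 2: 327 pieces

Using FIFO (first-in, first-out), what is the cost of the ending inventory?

Sale 1 (454) [FIFO — oldest first]: 287 @ $12 + 167 @ $11 = $5,281
Sale 2 (327) [FIFO — oldest first]: 201 @ $11 + 126 @ $10 = $3,471
Total COGS = $5,281 + $3,471 = $8,752
Ending inventory: 40 @ $10 + 79 @ $7 + 291 @ $8 = $3,281

Ending inventory = $3,281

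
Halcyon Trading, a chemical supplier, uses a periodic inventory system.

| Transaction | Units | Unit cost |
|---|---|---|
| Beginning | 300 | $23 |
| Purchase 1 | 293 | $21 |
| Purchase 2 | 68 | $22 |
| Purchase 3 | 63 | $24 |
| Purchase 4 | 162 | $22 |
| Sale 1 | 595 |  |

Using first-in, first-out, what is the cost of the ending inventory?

Sale 1 (595) [FIFO — oldest first]: 300 @ $23 + 293 @ $21 + 2 @ $22 = $13,097
Ending inventory: 66 @ $22 + 63 @ $24 + 162 @ $22 = $6,528
Check: goods available $19,625 = COGS $13,097 + ending $6,528

Ending inventory = $6,528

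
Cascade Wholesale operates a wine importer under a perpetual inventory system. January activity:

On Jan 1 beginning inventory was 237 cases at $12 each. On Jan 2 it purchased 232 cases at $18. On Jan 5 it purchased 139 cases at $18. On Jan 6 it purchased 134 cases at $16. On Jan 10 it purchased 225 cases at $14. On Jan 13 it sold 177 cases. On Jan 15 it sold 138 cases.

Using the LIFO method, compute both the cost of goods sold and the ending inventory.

Jan 13, 177 sold [LIFO — newest first]: 177 @ $14 = $2,478
Jan 15, 138 sold [LIFO — newest first]: 48 @ $14 + 90 @ $16 = $2,112
Total COGS = $2,478 + $2,112 = $4,590
Ending inventory: 237 @ $12 + 232 @ $18 + 139 @ $18 + 44 @ $16 = $10,226
Check: goods available $14,816 = COGS $4,590 + ending $10,226

COGS = $4,590; ending inventory = $10,226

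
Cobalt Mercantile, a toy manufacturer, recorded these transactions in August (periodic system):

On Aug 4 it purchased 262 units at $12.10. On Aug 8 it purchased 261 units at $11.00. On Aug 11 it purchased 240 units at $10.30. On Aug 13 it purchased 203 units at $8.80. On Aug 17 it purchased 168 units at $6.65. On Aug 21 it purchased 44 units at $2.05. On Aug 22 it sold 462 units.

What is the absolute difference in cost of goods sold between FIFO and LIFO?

FIFO COGS: 262 @ $12.10 + 200 @ $11.00 = $5,370.20
LIFO COGS: 44 @ $2.05 + 168 @ $6.65 + 203 @ $8.80 + 47 @ $10.30 = $3,477.90
Difference = |$5,370.20 − $3,477.90| = $1,892.30

$1,892.30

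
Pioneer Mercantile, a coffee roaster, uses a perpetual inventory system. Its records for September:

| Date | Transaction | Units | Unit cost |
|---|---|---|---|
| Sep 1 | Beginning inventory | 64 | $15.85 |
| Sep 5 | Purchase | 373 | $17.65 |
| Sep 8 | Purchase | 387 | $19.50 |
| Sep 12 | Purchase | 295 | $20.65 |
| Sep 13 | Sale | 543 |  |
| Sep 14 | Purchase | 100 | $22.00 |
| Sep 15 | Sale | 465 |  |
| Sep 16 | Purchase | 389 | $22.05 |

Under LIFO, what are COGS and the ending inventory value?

Sep 13, 543 sold [LIFO — newest first]: 295 @ $20.65 + 248 @ $19.50 = $10,927.75
Sep 15, 465 sold [LIFO — newest first]: 100 @ $22.00 + 139 @ $19.50 + 226 @ $17.65 = $8,899.40
Total COGS = $10,927.75 + $8,899.40 = $19,827.15
Ending inventory: 64 @ $15.85 + 147 @ $17.65 + 389 @ $22.05 = $12,186.40
Check: goods available $32,013.55 = COGS $19,827.15 + ending $12,186.40

COGS = $19,827.15; ending inventory = $12,186.40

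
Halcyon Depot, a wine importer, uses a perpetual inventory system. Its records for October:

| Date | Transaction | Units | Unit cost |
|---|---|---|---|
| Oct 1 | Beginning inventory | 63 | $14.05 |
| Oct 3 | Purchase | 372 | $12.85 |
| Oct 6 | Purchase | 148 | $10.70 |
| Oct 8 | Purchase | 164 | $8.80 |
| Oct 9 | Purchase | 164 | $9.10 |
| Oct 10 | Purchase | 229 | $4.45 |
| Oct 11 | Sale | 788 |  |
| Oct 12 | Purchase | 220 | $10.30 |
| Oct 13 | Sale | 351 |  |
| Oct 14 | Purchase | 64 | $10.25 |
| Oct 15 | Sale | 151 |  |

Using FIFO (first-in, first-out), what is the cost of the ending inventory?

Oct 11, 788 sold [FIFO — oldest first]: 63 @ $14.05 + 372 @ $12.85 + 148 @ $10.70 + 164 @ $8.80 + 41 @ $9.10 = $9,065.25
Oct 13, 351 sold [FIFO — oldest first]: 123 @ $9.10 + 228 @ $4.45 = $2,133.90
Oct 15, 151 sold [FIFO — oldest first]: 1 @ $4.45 + 150 @ $10.30 = $1,549.45
Total COGS = $9,065.25 + $2,133.90 + $1,549.45 = $12,748.60
Ending inventory: 70 @ $10.30 + 64 @ $10.25 = $1,377.00
Check: goods available $14,125.60 = COGS $12,748.60 + ending $1,377.00

Ending inventory = $1,377.00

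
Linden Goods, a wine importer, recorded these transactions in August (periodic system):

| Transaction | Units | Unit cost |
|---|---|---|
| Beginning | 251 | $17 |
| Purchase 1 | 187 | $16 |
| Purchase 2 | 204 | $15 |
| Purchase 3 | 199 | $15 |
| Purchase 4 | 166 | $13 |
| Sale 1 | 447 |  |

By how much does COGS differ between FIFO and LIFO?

FIFO COGS: 251 @ $17 + 187 @ $16 + 9 @ $15 = $7,394
LIFO COGS: 166 @ $13 + 199 @ $15 + 82 @ $15 = $6,373
Difference = |$7,394 − $6,373| = $1,021

$1,021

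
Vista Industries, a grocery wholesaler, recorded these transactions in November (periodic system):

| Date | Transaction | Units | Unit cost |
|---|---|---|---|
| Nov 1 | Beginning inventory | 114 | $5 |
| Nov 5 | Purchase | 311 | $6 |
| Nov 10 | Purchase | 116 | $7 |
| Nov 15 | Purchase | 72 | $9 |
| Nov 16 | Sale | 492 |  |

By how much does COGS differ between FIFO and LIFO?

FIFO COGS: 114 @ $5 + 311 @ $6 + 67 @ $7 = $2,905
LIFO COGS: 72 @ $9 + 116 @ $7 + 304 @ $6 = $3,284
Difference = |$2,905 − $3,284| = $379

$379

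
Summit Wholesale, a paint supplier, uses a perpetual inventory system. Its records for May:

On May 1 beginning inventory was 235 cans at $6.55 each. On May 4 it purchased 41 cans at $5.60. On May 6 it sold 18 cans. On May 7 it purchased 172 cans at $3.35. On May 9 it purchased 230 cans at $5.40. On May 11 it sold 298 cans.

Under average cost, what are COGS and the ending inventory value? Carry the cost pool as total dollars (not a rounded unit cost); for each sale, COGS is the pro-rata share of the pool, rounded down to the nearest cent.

After May 1: 235 on hand, pool $1,539.25 (≈ $6.5500 each)
After May 4: 276 on hand, pool $1,768.85 (≈ $6.4089 each)
May 6, sell 18: 18/276 × $1,768.85 → $115.35
After May 7: 430 on hand, pool $2,229.70 (≈ $5.1853 each)
After May 9: 660 on hand, pool $3,471.70 (≈ $5.2602 each)
May 11, sell 298: 298/660 × $3,471.70 → $1,567.52
Total COGS = $115.35 + $1,567.52 = $1,682.87
Ending inventory (cost pool remaining) = $1,904.18
Check: goods available $3,587.05 = COGS $1,682.87 + ending $1,904.18

COGS = $1,682.87; ending inventory = $1,904.18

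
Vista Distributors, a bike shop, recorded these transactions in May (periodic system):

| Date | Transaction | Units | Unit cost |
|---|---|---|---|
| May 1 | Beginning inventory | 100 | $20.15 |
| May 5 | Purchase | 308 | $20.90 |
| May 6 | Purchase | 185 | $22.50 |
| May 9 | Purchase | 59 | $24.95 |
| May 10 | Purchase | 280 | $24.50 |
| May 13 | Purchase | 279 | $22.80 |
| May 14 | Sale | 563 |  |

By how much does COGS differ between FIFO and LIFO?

$1,381.30

FIFO COGS: 100 @ $20.15 + 308 @ $20.90 + 155 @ $22.50 = $11,939.70
LIFO COGS: 279 @ $22.80 + 280 @ $24.50 + 4 @ $24.95 = $13,321.00
Difference = |$11,939.70 − $13,321.00| = $1,381.30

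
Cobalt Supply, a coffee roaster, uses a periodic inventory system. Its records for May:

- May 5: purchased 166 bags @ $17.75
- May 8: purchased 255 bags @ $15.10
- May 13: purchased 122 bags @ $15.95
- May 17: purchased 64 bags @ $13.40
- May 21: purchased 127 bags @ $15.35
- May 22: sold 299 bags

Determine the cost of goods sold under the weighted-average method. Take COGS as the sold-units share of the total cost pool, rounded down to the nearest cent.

COGS = $4,704.95

May 22, sell 299: 299/734 × $11,549.95 → $4,704.95
Ending inventory (cost pool remaining) = $6,845.00
Check: goods available $11,549.95 = COGS $4,704.95 + ending $6,845.00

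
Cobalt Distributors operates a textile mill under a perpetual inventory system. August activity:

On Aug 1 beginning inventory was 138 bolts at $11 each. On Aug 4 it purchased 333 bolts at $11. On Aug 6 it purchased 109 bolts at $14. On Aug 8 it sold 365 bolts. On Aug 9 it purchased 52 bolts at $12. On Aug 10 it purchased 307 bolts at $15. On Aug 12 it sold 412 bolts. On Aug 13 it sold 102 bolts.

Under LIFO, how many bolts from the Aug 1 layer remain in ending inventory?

60

Aug 8, 365 sold [LIFO — newest first]: 109 @ $14 + 256 @ $11 = $4,342
Aug 12, 412 sold [LIFO — newest first]: 307 @ $15 + 52 @ $12 + 53 @ $11 = $5,812
Aug 13, 102 sold [LIFO — newest first]: 24 @ $11 + 78 @ $11 = $1,122
Total COGS = $4,342 + $5,812 + $1,122 = $11,276
Ending inventory: 60 @ $11 = $660
Check: goods available $11,936 = COGS $11,276 + ending $660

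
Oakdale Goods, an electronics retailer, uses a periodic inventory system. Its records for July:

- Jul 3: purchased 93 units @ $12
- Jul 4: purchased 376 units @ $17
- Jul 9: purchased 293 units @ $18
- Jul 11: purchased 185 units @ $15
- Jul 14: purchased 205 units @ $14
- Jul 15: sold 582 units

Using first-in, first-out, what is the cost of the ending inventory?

Ending inventory = $8,885

Jul 15, 582 sold [FIFO — oldest first]: 93 @ $12 + 376 @ $17 + 113 @ $18 = $9,542
Ending inventory: 180 @ $18 + 185 @ $15 + 205 @ $14 = $8,885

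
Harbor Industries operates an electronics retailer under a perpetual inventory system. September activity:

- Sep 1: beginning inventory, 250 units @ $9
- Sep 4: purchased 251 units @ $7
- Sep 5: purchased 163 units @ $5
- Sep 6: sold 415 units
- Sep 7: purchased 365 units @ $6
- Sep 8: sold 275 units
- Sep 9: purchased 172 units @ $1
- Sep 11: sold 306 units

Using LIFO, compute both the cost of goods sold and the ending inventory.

COGS = $5,339; ending inventory = $1,845

Sep 6, 415 sold [LIFO — newest first]: 163 @ $5 + 251 @ $7 + 1 @ $9 = $2,581
Sep 8, 275 sold [LIFO — newest first]: 275 @ $6 = $1,650
Sep 11, 306 sold [LIFO — newest first]: 172 @ $1 + 90 @ $6 + 44 @ $9 = $1,108
Total COGS = $2,581 + $1,650 + $1,108 = $5,339
Ending inventory: 205 @ $9 = $1,845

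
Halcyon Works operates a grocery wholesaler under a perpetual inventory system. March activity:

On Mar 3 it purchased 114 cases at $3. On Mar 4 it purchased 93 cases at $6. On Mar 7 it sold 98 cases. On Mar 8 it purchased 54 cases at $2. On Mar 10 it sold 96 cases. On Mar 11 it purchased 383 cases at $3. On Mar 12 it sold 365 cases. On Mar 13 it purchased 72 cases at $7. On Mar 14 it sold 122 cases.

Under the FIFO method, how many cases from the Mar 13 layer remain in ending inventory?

35

Mar 7, 98 sold [FIFO — oldest first]: 98 @ $3 = $294
Mar 10, 96 sold [FIFO — oldest first]: 16 @ $3 + 80 @ $6 = $528
Mar 12, 365 sold [FIFO — oldest first]: 13 @ $6 + 54 @ $2 + 298 @ $3 = $1,080
Mar 14, 122 sold [FIFO — oldest first]: 85 @ $3 + 37 @ $7 = $514
Total COGS = $294 + $528 + $1,080 + $514 = $2,416
Ending inventory: 35 @ $7 = $245
Check: goods available $2,661 = COGS $2,416 + ending $245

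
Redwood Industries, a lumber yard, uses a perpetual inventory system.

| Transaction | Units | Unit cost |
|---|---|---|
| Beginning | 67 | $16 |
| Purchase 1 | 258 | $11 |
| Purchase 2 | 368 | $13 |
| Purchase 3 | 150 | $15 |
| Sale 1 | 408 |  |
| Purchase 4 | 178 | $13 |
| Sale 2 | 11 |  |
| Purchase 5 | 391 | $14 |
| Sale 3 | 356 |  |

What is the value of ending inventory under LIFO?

Sale 1 (408) [LIFO — newest first]: 150 @ $15 + 258 @ $13 = $5,604
Sale 2 (11) [LIFO — newest first]: 11 @ $13 = $143
Sale 3 (356) [LIFO — newest first]: 356 @ $14 = $4,984
Total COGS = $5,604 + $143 + $4,984 = $10,731
Ending inventory: 67 @ $16 + 258 @ $11 + 110 @ $13 + 167 @ $13 + 35 @ $14 = $8,001
Check: goods available $18,732 = COGS $10,731 + ending $8,001

Ending inventory = $8,001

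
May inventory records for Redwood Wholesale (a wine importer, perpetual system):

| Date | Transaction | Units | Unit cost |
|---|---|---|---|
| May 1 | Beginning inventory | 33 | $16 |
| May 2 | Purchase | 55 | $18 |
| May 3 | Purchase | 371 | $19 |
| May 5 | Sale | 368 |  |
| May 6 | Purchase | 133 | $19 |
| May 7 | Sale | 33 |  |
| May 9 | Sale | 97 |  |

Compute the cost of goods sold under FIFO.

May 5, 368 sold [FIFO — oldest first]: 33 @ $16 + 55 @ $18 + 280 @ $19 = $6,838
May 7, 33 sold [FIFO — oldest first]: 33 @ $19 = $627
May 9, 97 sold [FIFO — oldest first]: 58 @ $19 + 39 @ $19 = $1,843
Total COGS = $6,838 + $627 + $1,843 = $9,308
Ending inventory: 94 @ $19 = $1,786
Check: goods available $11,094 = COGS $9,308 + ending $1,786

COGS = $9,308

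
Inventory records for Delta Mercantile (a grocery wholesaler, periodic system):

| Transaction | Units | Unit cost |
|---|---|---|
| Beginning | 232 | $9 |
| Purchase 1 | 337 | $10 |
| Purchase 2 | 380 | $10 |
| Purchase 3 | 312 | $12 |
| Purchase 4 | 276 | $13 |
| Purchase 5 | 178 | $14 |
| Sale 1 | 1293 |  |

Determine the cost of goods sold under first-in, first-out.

COGS = $13,418

Sale 1 (1293) [FIFO — oldest first]: 232 @ $9 + 337 @ $10 + 380 @ $10 + 312 @ $12 + 32 @ $13 = $13,418
Ending inventory: 244 @ $13 + 178 @ $14 = $5,664
Check: goods available $19,082 = COGS $13,418 + ending $5,664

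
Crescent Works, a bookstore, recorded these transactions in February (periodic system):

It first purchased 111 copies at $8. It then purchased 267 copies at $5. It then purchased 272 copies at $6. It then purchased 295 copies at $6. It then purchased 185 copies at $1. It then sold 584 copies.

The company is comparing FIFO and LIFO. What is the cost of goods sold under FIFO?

COGS = $3,459

FIFO COGS: 111 @ $8 + 267 @ $5 + 206 @ $6 = $3,459
LIFO COGS: 185 @ $1 + 295 @ $6 + 104 @ $6 = $2,579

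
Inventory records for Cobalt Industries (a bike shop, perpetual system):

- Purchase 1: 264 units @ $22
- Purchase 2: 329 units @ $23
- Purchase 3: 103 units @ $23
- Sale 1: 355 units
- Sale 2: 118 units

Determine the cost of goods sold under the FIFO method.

Sale 1 (355) [FIFO — oldest first]: 264 @ $22 + 91 @ $23 = $7,901
Sale 2 (118) [FIFO — oldest first]: 118 @ $23 = $2,714
Total COGS = $7,901 + $2,714 = $10,615
Ending inventory: 120 @ $23 + 103 @ $23 = $5,129

COGS = $10,615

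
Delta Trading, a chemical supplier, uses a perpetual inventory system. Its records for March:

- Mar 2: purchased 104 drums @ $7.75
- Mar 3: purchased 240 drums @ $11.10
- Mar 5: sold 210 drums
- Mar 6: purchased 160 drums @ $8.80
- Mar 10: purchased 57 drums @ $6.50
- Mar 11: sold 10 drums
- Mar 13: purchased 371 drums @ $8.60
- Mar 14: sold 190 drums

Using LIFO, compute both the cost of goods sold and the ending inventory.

COGS = $4,030.00; ending inventory = $4,409.10

Mar 5, 210 sold [LIFO — newest first]: 210 @ $11.10 = $2,331.00
Mar 11, 10 sold [LIFO — newest first]: 10 @ $6.50 = $65.00
Mar 14, 190 sold [LIFO — newest first]: 190 @ $8.60 = $1,634.00
Total COGS = $2,331.00 + $65.00 + $1,634.00 = $4,030.00
Ending inventory: 104 @ $7.75 + 30 @ $11.10 + 160 @ $8.80 + 47 @ $6.50 + 181 @ $8.60 = $4,409.10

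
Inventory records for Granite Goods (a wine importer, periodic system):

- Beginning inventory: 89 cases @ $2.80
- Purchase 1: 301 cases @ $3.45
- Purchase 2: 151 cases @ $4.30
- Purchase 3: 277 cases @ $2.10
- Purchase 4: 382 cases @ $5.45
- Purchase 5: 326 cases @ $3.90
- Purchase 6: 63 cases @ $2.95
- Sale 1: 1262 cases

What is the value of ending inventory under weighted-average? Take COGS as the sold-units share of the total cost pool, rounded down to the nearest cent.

Sale 1, sell 1262: 1262/1589 × $6,057.80 → $4,811.16
Ending inventory (cost pool remaining) = $1,246.64

Ending inventory = $1,246.64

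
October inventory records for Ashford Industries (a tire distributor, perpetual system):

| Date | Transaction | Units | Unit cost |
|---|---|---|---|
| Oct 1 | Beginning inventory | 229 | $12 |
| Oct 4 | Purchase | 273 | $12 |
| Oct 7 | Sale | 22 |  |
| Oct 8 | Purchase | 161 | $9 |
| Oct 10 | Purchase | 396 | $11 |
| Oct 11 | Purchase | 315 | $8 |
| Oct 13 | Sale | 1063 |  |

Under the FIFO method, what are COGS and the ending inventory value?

Oct 7, 22 sold [FIFO — oldest first]: 22 @ $12 = $264
Oct 13, 1063 sold [FIFO — oldest first]: 207 @ $12 + 273 @ $12 + 161 @ $9 + 396 @ $11 + 26 @ $8 = $11,773
Total COGS = $264 + $11,773 = $12,037
Ending inventory: 289 @ $8 = $2,312

COGS = $12,037; ending inventory = $2,312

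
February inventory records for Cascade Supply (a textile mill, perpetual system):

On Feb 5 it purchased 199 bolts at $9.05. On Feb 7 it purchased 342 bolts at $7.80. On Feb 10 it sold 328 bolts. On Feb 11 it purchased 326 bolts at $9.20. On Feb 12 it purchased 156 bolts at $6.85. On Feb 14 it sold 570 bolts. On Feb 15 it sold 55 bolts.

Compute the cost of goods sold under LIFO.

Feb 10, 328 sold [LIFO — newest first]: 328 @ $7.80 = $2,558.40
Feb 14, 570 sold [LIFO — newest first]: 156 @ $6.85 + 326 @ $9.20 + 14 @ $7.80 + 74 @ $9.05 = $4,846.70
Feb 15, 55 sold [LIFO — newest first]: 55 @ $9.05 = $497.75
Total COGS = $2,558.40 + $4,846.70 + $497.75 = $7,902.85
Ending inventory: 70 @ $9.05 = $633.50
Check: goods available $8,536.35 = COGS $7,902.85 + ending $633.50

COGS = $7,902.85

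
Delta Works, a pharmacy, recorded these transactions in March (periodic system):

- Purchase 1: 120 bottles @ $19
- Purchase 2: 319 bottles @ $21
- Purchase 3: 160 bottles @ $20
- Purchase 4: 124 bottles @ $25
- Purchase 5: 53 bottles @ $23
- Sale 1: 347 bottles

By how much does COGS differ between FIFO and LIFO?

$682

FIFO COGS: 120 @ $19 + 227 @ $21 = $7,047
LIFO COGS: 53 @ $23 + 124 @ $25 + 160 @ $20 + 10 @ $21 = $7,729
Difference = |$7,047 − $7,729| = $682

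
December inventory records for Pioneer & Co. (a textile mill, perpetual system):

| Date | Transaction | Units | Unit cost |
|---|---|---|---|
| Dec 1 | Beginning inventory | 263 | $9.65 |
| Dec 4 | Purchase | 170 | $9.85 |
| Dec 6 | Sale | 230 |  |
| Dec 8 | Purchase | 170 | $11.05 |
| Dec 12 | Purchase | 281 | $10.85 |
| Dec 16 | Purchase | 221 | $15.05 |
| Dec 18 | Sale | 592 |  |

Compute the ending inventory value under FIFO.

Ending inventory = $3,998.75

Dec 6, 230 sold [FIFO — oldest first]: 230 @ $9.65 = $2,219.50
Dec 18, 592 sold [FIFO — oldest first]: 33 @ $9.65 + 170 @ $9.85 + 170 @ $11.05 + 219 @ $10.85 = $6,247.60
Total COGS = $2,219.50 + $6,247.60 = $8,467.10
Ending inventory: 62 @ $10.85 + 221 @ $15.05 = $3,998.75
Check: goods available $12,465.85 = COGS $8,467.10 + ending $3,998.75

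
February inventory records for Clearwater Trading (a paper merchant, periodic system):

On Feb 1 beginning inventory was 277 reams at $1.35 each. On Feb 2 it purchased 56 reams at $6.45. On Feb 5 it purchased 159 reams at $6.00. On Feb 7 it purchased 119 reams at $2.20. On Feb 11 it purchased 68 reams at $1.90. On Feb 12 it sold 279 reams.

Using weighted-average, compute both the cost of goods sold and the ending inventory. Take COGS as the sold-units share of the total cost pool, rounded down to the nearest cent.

Feb 12, sell 279: 279/679 × $2,080.15 → $854.73
Ending inventory (cost pool remaining) = $1,225.42

COGS = $854.73; ending inventory = $1,225.42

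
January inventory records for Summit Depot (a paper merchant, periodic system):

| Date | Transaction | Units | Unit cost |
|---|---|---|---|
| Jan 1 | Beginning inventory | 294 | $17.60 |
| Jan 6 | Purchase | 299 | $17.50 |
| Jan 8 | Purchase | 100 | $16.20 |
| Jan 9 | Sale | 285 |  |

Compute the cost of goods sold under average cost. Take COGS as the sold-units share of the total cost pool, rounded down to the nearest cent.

Jan 9, sell 285: 285/693 × $12,026.90 → $4,946.12
Ending inventory (cost pool remaining) = $7,080.78
Check: goods available $12,026.90 = COGS $4,946.12 + ending $7,080.78

COGS = $4,946.12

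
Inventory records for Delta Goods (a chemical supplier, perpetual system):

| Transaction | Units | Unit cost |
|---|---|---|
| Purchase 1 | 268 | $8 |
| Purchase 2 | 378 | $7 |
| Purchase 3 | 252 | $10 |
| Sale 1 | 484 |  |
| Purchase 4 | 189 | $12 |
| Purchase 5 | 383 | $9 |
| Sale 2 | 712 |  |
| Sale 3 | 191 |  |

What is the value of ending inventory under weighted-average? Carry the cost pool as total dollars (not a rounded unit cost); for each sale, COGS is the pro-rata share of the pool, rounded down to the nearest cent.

Ending inventory = $764.77

After Purchase 1: 268 on hand, pool $2,144.00 (≈ $8.0000 each)
After Purchase 2: 646 on hand, pool $4,790.00 (≈ $7.4149 each)
After Purchase 3: 898 on hand, pool $7,310.00 (≈ $8.1403 each)
Sale 1, sell 484: 484/898 × $7,310.00 → $3,939.91
After Purchase 4: 603 on hand, pool $5,638.09 (≈ $9.3501 each)
After Purchase 5: 986 on hand, pool $9,085.09 (≈ $9.2141 each)
Sale 2, sell 712: 712/986 × $9,085.09 → $6,560.43
Sale 3, sell 191: 191/274 × $2,524.66 → $1,759.89
Total COGS = $3,939.91 + $6,560.43 + $1,759.89 = $12,260.23
Ending inventory (cost pool remaining) = $764.77
Check: goods available $13,025.00 = COGS $12,260.23 + ending $764.77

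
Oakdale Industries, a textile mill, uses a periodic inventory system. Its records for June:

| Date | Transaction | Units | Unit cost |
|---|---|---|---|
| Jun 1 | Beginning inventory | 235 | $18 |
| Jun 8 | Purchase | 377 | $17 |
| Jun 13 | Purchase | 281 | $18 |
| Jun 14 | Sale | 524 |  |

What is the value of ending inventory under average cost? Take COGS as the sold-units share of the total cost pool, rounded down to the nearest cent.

Ending inventory = $6,486.22

Jun 14, sell 524: 524/893 × $15,697.00 → $9,210.78
Ending inventory (cost pool remaining) = $6,486.22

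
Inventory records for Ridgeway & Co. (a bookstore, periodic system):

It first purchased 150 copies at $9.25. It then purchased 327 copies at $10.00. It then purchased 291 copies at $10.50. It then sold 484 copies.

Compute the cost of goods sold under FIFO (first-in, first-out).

Sale 1 (484) [FIFO — oldest first]: 150 @ $9.25 + 327 @ $10.00 + 7 @ $10.50 = $4,731.00
Ending inventory: 284 @ $10.50 = $2,982.00

COGS = $4,731.00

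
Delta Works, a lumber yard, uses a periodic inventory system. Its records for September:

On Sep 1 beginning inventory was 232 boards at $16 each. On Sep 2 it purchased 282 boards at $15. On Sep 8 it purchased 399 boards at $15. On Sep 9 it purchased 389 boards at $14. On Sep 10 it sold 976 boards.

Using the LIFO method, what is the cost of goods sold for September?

Sep 10, 976 sold [LIFO — newest first]: 389 @ $14 + 399 @ $15 + 188 @ $15 = $14,251
Ending inventory: 232 @ $16 + 94 @ $15 = $5,122
Check: goods available $19,373 = COGS $14,251 + ending $5,122

COGS = $14,251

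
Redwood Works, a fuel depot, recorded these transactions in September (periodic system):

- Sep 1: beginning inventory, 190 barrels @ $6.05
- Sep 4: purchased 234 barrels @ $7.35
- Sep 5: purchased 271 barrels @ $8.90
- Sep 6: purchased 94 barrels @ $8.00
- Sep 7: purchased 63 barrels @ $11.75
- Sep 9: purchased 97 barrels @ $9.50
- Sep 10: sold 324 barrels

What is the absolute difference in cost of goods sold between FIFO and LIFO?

$902.35

FIFO COGS: 190 @ $6.05 + 134 @ $7.35 = $2,134.40
LIFO COGS: 97 @ $9.50 + 63 @ $11.75 + 94 @ $8.00 + 70 @ $8.90 = $3,036.75
Difference = |$2,134.40 − $3,036.75| = $902.35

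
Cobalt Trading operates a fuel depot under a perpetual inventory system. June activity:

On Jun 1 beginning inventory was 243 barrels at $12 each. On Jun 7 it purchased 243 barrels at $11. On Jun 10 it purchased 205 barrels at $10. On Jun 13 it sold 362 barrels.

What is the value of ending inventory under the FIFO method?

Ending inventory = $3,414

Jun 13, 362 sold [FIFO — oldest first]: 243 @ $12 + 119 @ $11 = $4,225
Ending inventory: 124 @ $11 + 205 @ $10 = $3,414
Check: goods available $7,639 = COGS $4,225 + ending $3,414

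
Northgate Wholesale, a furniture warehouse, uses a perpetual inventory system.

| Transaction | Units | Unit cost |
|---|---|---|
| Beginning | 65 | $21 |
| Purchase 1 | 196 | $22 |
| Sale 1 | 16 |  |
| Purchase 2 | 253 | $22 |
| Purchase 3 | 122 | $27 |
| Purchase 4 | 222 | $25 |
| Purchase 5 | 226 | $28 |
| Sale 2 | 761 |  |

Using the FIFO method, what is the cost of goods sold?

COGS = $18,062

Sale 1 (16) [FIFO — oldest first]: 16 @ $21 = $336
Sale 2 (761) [FIFO — oldest first]: 49 @ $21 + 196 @ $22 + 253 @ $22 + 122 @ $27 + 141 @ $25 = $17,726
Total COGS = $336 + $17,726 = $18,062
Ending inventory: 81 @ $25 + 226 @ $28 = $8,353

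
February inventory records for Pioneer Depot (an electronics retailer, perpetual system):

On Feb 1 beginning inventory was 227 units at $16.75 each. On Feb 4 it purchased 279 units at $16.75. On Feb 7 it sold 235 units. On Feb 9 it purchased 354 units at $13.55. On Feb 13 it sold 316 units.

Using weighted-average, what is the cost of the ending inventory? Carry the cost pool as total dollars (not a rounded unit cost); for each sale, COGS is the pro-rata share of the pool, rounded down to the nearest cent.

After Feb 1: 227 on hand, pool $3,802.25 (≈ $16.7500 each)
After Feb 4: 506 on hand, pool $8,475.50 (≈ $16.7500 each)
Feb 7, sell 235: 235/506 × $8,475.50 → $3,936.25
After Feb 9: 625 on hand, pool $9,335.95 (≈ $14.9375 each)
Feb 13, sell 316: 316/625 × $9,335.95 → $4,720.25
Total COGS = $3,936.25 + $4,720.25 = $8,656.50
Ending inventory (cost pool remaining) = $4,615.70

Ending inventory = $4,615.70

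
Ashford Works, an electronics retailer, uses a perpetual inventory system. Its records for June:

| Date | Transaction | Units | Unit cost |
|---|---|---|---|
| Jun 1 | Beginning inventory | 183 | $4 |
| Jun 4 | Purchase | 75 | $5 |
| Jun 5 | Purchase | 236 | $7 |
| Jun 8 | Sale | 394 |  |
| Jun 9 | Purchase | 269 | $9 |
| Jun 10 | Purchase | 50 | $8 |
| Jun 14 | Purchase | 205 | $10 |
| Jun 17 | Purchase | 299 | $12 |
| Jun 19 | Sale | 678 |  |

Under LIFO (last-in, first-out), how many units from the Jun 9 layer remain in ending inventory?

Jun 8, 394 sold [LIFO — newest first]: 236 @ $7 + 75 @ $5 + 83 @ $4 = $2,359
Jun 19, 678 sold [LIFO — newest first]: 299 @ $12 + 205 @ $10 + 50 @ $8 + 124 @ $9 = $7,154
Total COGS = $2,359 + $7,154 = $9,513
Ending inventory: 100 @ $4 + 145 @ $9 = $1,705
Check: goods available $11,218 = COGS $9,513 + ending $1,705

145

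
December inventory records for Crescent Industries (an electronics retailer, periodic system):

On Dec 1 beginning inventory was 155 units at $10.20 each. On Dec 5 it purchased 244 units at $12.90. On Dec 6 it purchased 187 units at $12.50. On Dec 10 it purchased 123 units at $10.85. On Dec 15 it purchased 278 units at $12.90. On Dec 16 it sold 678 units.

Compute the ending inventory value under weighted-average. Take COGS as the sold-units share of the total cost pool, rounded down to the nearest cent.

Ending inventory = $3,752.73

Dec 16, sell 678: 678/987 × $11,986.85 → $8,234.12
Ending inventory (cost pool remaining) = $3,752.73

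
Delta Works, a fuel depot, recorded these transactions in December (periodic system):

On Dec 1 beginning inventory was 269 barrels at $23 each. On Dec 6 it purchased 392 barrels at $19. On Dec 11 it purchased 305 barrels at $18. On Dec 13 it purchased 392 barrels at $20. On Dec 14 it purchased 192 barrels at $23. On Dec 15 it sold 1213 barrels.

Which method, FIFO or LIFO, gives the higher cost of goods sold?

FIFO

FIFO COGS: 269 @ $23 + 392 @ $19 + 305 @ $18 + 247 @ $20 = $24,065
LIFO COGS: 192 @ $23 + 392 @ $20 + 305 @ $18 + 324 @ $19 = $23,902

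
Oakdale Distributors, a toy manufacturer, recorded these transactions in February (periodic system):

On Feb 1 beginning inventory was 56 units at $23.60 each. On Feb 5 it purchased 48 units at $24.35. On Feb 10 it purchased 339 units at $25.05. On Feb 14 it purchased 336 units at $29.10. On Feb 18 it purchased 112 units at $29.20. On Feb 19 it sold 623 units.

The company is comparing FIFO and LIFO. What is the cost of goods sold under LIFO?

FIFO COGS: 56 @ $23.60 + 48 @ $24.35 + 339 @ $25.05 + 180 @ $29.10 = $16,220.35
LIFO COGS: 112 @ $29.20 + 336 @ $29.10 + 175 @ $25.05 = $17,431.75

COGS = $17,431.75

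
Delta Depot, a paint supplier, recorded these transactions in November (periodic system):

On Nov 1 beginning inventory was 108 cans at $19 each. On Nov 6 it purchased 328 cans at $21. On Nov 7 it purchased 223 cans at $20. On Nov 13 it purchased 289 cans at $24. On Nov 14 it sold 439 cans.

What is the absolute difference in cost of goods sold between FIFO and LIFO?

$936

FIFO COGS: 108 @ $19 + 328 @ $21 + 3 @ $20 = $9,000
LIFO COGS: 289 @ $24 + 150 @ $20 = $9,936
Difference = |$9,000 − $9,936| = $936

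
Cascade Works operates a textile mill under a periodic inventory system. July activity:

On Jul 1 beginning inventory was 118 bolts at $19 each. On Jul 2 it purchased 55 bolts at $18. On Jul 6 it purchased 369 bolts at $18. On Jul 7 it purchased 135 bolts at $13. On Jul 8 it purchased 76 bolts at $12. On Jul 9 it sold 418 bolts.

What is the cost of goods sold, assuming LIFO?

Jul 9, 418 sold [LIFO — newest first]: 76 @ $12 + 135 @ $13 + 207 @ $18 = $6,393
Ending inventory: 118 @ $19 + 55 @ $18 + 162 @ $18 = $6,148
Check: goods available $12,541 = COGS $6,393 + ending $6,148

COGS = $6,393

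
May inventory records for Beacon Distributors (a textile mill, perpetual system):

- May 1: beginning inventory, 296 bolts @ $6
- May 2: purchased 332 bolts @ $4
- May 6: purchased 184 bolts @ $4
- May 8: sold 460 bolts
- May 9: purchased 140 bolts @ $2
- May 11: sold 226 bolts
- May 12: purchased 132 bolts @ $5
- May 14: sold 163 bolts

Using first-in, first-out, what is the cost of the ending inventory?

May 8, 460 sold [FIFO — oldest first]: 296 @ $6 + 164 @ $4 = $2,432
May 11, 226 sold [FIFO — oldest first]: 168 @ $4 + 58 @ $4 = $904
May 14, 163 sold [FIFO — oldest first]: 126 @ $4 + 37 @ $2 = $578
Total COGS = $2,432 + $904 + $578 = $3,914
Ending inventory: 103 @ $2 + 132 @ $5 = $866

Ending inventory = $866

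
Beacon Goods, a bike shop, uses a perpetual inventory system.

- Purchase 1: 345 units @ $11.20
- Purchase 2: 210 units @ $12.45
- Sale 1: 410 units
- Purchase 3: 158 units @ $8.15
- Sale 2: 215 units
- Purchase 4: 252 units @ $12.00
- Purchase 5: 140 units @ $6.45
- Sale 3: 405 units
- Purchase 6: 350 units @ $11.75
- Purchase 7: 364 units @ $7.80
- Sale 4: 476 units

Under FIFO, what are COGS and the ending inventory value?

Sale 1 (410) [FIFO — oldest first]: 345 @ $11.20 + 65 @ $12.45 = $4,673.25
Sale 2 (215) [FIFO — oldest first]: 145 @ $12.45 + 70 @ $8.15 = $2,375.75
Sale 3 (405) [FIFO — oldest first]: 88 @ $8.15 + 252 @ $12.00 + 65 @ $6.45 = $4,160.45
Sale 4 (476) [FIFO — oldest first]: 75 @ $6.45 + 350 @ $11.75 + 51 @ $7.80 = $4,994.05
Total COGS = $4,673.25 + $2,375.75 + $4,160.45 + $4,994.05 = $16,203.50
Ending inventory: 313 @ $7.80 = $2,441.40

COGS = $16,203.50; ending inventory = $2,441.40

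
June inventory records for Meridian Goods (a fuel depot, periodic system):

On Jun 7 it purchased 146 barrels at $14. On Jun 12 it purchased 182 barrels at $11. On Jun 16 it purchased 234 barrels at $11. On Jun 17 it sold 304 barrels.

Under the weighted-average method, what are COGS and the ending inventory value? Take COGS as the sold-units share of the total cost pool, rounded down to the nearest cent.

COGS = $3,580.92; ending inventory = $3,039.08

Jun 17, sell 304: 304/562 × $6,620.00 → $3,580.92
Ending inventory (cost pool remaining) = $3,039.08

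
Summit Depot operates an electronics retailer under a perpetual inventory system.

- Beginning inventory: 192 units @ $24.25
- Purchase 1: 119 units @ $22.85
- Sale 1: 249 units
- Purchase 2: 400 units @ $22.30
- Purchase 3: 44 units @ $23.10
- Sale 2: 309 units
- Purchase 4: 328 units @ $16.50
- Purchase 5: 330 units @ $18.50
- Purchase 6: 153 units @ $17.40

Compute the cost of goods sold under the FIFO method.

Sale 1 (249) [FIFO — oldest first]: 192 @ $24.25 + 57 @ $22.85 = $5,958.45
Sale 2 (309) [FIFO — oldest first]: 62 @ $22.85 + 247 @ $22.30 = $6,924.80
Total COGS = $5,958.45 + $6,924.80 = $12,883.25
Ending inventory: 153 @ $22.30 + 44 @ $23.10 + 328 @ $16.50 + 330 @ $18.50 + 153 @ $17.40 = $18,607.50

COGS = $12,883.25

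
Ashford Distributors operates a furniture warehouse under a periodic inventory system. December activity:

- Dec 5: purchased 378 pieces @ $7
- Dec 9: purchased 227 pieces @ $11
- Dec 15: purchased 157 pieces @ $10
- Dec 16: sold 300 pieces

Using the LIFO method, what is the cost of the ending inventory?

Ending inventory = $3,570

Dec 16, 300 sold [LIFO — newest first]: 157 @ $10 + 143 @ $11 = $3,143
Ending inventory: 378 @ $7 + 84 @ $11 = $3,570
Check: goods available $6,713 = COGS $3,143 + ending $3,570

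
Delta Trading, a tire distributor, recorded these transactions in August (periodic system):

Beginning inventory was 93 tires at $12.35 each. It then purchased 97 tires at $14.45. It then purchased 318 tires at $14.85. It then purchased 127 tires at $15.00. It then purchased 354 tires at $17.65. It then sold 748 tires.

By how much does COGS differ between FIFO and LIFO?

$946.10

FIFO COGS: 93 @ $12.35 + 97 @ $14.45 + 318 @ $14.85 + 127 @ $15.00 + 113 @ $17.65 = $11,171.95
LIFO COGS: 354 @ $17.65 + 127 @ $15.00 + 267 @ $14.85 = $12,118.05
Difference = |$11,171.95 − $12,118.05| = $946.10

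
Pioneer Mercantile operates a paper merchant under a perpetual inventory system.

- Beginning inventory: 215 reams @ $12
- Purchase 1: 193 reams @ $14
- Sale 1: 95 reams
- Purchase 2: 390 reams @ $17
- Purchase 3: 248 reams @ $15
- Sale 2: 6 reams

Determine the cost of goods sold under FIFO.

Sale 1 (95) [FIFO — oldest first]: 95 @ $12 = $1,140
Sale 2 (6) [FIFO — oldest first]: 6 @ $12 = $72
Total COGS = $1,140 + $72 = $1,212
Ending inventory: 114 @ $12 + 193 @ $14 + 390 @ $17 + 248 @ $15 = $14,420
Check: goods available $15,632 = COGS $1,212 + ending $14,420

COGS = $1,212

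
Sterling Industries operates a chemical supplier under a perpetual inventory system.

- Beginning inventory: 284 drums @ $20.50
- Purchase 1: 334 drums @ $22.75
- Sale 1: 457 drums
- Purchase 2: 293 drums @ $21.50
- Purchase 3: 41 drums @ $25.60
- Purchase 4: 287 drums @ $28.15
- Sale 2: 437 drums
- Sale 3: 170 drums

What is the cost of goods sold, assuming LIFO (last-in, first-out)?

COGS = $25,247.15

Sale 1 (457) [LIFO — newest first]: 334 @ $22.75 + 123 @ $20.50 = $10,120.00
Sale 2 (437) [LIFO — newest first]: 287 @ $28.15 + 41 @ $25.60 + 109 @ $21.50 = $11,472.15
Sale 3 (170) [LIFO — newest first]: 170 @ $21.50 = $3,655.00
Total COGS = $10,120.00 + $11,472.15 + $3,655.00 = $25,247.15
Ending inventory: 161 @ $20.50 + 14 @ $21.50 = $3,601.50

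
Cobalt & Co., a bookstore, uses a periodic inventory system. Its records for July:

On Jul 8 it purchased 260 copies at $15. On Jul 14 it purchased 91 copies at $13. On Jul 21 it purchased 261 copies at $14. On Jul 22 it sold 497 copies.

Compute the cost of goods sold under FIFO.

COGS = $7,127

Jul 22, 497 sold [FIFO — oldest first]: 260 @ $15 + 91 @ $13 + 146 @ $14 = $7,127
Ending inventory: 115 @ $14 = $1,610
Check: goods available $8,737 = COGS $7,127 + ending $1,610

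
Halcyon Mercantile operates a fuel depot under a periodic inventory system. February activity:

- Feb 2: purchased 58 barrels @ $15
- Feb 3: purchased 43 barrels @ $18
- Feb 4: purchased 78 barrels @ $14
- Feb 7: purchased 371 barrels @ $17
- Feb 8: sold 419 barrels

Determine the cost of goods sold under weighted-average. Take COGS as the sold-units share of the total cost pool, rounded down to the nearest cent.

Feb 8, sell 419: 419/550 × $9,043.00 → $6,889.12
Ending inventory (cost pool remaining) = $2,153.88

COGS = $6,889.12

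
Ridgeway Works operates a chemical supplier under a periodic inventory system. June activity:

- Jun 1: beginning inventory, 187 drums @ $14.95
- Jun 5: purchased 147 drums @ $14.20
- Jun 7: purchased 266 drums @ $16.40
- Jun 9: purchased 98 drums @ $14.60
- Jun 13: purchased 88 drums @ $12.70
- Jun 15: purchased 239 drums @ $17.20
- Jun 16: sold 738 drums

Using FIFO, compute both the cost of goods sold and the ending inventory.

COGS = $11,184.25; ending inventory = $4,720.40

Jun 16, 738 sold [FIFO — oldest first]: 187 @ $14.95 + 147 @ $14.20 + 266 @ $16.40 + 98 @ $14.60 + 40 @ $12.70 = $11,184.25
Ending inventory: 48 @ $12.70 + 239 @ $17.20 = $4,720.40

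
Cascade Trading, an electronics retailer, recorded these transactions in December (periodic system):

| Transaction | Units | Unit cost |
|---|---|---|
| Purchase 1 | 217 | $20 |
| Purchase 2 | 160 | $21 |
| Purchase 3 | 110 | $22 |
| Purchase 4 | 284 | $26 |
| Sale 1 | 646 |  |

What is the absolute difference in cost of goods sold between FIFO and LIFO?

FIFO COGS: 217 @ $20 + 160 @ $21 + 110 @ $22 + 159 @ $26 = $14,254
LIFO COGS: 284 @ $26 + 110 @ $22 + 160 @ $21 + 92 @ $20 = $15,004
Difference = |$14,254 − $15,004| = $750

$750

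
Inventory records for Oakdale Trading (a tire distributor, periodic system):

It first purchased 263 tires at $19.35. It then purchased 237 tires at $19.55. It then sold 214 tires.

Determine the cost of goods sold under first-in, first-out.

COGS = $4,140.90

Sale 1 (214) [FIFO — oldest first]: 214 @ $19.35 = $4,140.90
Ending inventory: 49 @ $19.35 + 237 @ $19.55 = $5,581.50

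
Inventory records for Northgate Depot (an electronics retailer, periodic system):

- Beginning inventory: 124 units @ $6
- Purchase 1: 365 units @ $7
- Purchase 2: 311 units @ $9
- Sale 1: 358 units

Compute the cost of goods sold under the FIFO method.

Sale 1 (358) [FIFO — oldest first]: 124 @ $6 + 234 @ $7 = $2,382
Ending inventory: 131 @ $7 + 311 @ $9 = $3,716
Check: goods available $6,098 = COGS $2,382 + ending $3,716

COGS = $2,382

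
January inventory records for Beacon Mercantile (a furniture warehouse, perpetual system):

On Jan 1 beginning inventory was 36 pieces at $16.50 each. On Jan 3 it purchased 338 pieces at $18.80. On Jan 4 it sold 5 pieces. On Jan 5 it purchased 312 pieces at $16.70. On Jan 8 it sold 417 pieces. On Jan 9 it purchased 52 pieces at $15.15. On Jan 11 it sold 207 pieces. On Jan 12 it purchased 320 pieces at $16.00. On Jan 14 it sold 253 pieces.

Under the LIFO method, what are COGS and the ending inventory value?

COGS = $15,028.20; ending inventory = $3,038.40

Jan 4, 5 sold [LIFO — newest first]: 5 @ $18.80 = $94.00
Jan 8, 417 sold [LIFO — newest first]: 312 @ $16.70 + 105 @ $18.80 = $7,184.40
Jan 11, 207 sold [LIFO — newest first]: 52 @ $15.15 + 155 @ $18.80 = $3,701.80
Jan 14, 253 sold [LIFO — newest first]: 253 @ $16.00 = $4,048.00
Total COGS = $94.00 + $7,184.40 + $3,701.80 + $4,048.00 = $15,028.20
Ending inventory: 36 @ $16.50 + 73 @ $18.80 + 67 @ $16.00 = $3,038.40
Check: goods available $18,066.60 = COGS $15,028.20 + ending $3,038.40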